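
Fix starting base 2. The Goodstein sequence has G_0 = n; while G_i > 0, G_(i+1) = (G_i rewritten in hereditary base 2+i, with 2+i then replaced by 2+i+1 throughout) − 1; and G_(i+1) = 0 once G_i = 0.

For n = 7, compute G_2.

(0) 7|_2 = 2^2 + 2 + 1 ↦ 3^3 + 3 + 1|_3 = 31 ⇒ 30
(1) 30|_3 = 3^3 + 3 ↦ 4^4 + 4|_4 = 260 ⇒ 259
(2) 259|_4 = 4^4 + 3 ↦ 5^5 + 3|_5 = 3128 ⇒ 3127

259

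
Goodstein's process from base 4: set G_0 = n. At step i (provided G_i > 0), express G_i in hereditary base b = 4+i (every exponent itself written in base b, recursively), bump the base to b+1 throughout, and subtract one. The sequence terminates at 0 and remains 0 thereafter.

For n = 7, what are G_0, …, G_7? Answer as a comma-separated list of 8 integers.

7, 7, 7, 7, 7, 6, 5, 4

i=0: 7 = 4 + 3 (b=4); 4→5: 5 + 3 = 8; 8−1 = 7
i=1: 7 = 5 + 2 (b=5); 5→6: 6 + 2 = 8; 8−1 = 7
i=2: 7 = 6 + 1 (b=6); 6→7: 7 + 1 = 8; 8−1 = 7
i=3: 7 = 7 (b=7); 7→8: 8 = 8; 8−1 = 7
i=4: 7 = 7 (b=8); 8→9: 7 = 7; 7−1 = 6
i=5: 6 = 6 (b=9); 9→10: 6 = 6; 6−1 = 5
i=6: 5 = 5 (b=10); 10→11: 5 = 5; 5−1 = 4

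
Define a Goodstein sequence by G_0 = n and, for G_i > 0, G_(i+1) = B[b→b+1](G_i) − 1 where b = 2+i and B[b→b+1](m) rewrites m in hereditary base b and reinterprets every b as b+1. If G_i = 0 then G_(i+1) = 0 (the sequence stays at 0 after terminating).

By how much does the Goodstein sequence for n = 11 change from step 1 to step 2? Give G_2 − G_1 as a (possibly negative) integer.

step 0: 11 = 2^(2 + 1) + 2 + 1; sub 3 for 2: 3^(3 + 1) + 3 + 1; = 85; G_1 = 85−1 = 84
step 1: 84 = 3^(3 + 1) + 3; sub 4 for 3: 4^(4 + 1) + 4; = 1028; G_2 = 1028−1 = 1027

943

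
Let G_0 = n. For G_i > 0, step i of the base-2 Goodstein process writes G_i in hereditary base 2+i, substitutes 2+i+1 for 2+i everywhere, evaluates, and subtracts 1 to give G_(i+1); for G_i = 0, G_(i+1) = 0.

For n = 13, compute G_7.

3486786855

step 0: 13 = 2^(2 + 1) + 2^2 + 1; sub 3 for 2: 3^(3 + 1) + 3^3 + 1; = 109; G_1 = 109−1 = 108
step 1: 108 = 3^(3 + 1) + 3^3; sub 4 for 3: 4^(4 + 1) + 4^4; = 1280; G_2 = 1280−1 = 1279
step 2: 1279 = 4^(4 + 1) + 3·4^3 + 3·4^2 + 3·4 + 3; sub 5 for 4: 5^(5 + 1) + 3·5^3 + 3·5^2 + 3·5 + 3; = 16093; G_3 = 16093−1 = 16092
step 3: 16092 = 5^(5 + 1) + 3·5^3 + 3·5^2 + 3·5 + 2; sub 6 for 5: 6^(6 + 1) + 3·6^3 + 3·6^2 + 3·6 + 2; = 280712; G_4 = 280712−1 = 280711
step 4: 280711 = 6^(6 + 1) + 3·6^3 + 3·6^2 + 3·6 + 1; sub 7 for 6: 7^(7 + 1) + 3·7^3 + 3·7^2 + 3·7 + 1; = 5765999; G_5 = 5765999−1 = 5765998
step 5: 5765998 = 7^(7 + 1) + 3·7^3 + 3·7^2 + 3·7; sub 8 for 7: 8^(8 + 1) + 3·8^3 + 3·8^2 + 3·8; = 134219480; G_6 = 134219480−1 = 134219479
step 6: 134219479 = 8^(8 + 1) + 3·8^3 + 3·8^2 + 2·8 + 7; sub 9 for 8: 9^(9 + 1) + 3·9^3 + 3·9^2 + 2·9 + 7; = 3486786856; G_7 = 3486786856−1 = 3486786855
step 7: 3486786855 = 9^(9 + 1) + 3·9^3 + 3·9^2 + 2·9 + 6; sub 10 for 9: 10^(10 + 1) + 3·10^3 + 3·10^2 + 2·10 + 6; = 100000003326; G_8 = 100000003326−1 = 100000003325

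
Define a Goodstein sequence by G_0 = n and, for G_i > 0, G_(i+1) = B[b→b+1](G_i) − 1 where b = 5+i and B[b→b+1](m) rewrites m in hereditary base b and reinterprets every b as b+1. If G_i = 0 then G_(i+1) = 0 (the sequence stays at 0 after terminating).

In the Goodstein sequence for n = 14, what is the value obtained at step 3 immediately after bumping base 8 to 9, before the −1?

base 5: 14 = 2·5 + 4; at 6: 2·6 + 4 = 16; next = 15
base 6: 15 = 2·6 + 3; at 7: 2·7 + 3 = 17; next = 16
base 7: 16 = 2·7 + 2; at 8: 2·8 + 2 = 18; next = 17
base 8: 17 = 2·8 + 1; at 9: 2·9 + 1 = 19; next = 18

19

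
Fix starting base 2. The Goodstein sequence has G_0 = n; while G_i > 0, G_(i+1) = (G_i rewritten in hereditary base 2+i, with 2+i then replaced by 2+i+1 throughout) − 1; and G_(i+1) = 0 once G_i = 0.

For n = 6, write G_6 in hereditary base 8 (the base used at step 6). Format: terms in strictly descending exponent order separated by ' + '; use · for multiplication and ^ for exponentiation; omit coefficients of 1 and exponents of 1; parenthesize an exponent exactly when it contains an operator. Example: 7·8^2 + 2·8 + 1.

5·8^5 + 5·8^4 + 5·8^3 + 5·8^2 + 5·8 + 3

G_0 = 6. HB_2(6) = 2^2 + 2. Bump = 30. G_1 = 29.
G_1 = 29. HB_3(29) = 3^3 + 2. Bump = 258. G_2 = 257.
G_2 = 257. HB_4(257) = 4^4 + 1. Bump = 3126. G_3 = 3125.
G_3 = 3125. HB_5(3125) = 5^5. Bump = 46656. G_4 = 46655.
G_4 = 46655. HB_6(46655) = 5·6^5 + 5·6^4 + 5·6^3 + 5·6^2 + 5·6 + 5. Bump = 98040. G_5 = 98039.
G_5 = 98039. HB_7(98039) = 5·7^5 + 5·7^4 + 5·7^3 + 5·7^2 + 5·7 + 4. Bump = 187244. G_6 = 187243.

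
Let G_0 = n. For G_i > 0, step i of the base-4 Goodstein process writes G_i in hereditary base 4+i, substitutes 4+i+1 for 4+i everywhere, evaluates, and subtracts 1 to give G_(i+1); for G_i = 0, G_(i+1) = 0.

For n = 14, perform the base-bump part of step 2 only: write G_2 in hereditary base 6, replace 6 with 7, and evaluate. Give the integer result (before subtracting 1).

i=0: 14 = 3·4 + 2 (b=4); 4→5: 3·5 + 2 = 17; 17−1 = 16
i=1: 16 = 3·5 + 1 (b=5); 5→6: 3·6 + 1 = 19; 19−1 = 18
i=2: 18 = 3·6 (b=6); 6→7: 3·7 = 21; 21−1 = 20

21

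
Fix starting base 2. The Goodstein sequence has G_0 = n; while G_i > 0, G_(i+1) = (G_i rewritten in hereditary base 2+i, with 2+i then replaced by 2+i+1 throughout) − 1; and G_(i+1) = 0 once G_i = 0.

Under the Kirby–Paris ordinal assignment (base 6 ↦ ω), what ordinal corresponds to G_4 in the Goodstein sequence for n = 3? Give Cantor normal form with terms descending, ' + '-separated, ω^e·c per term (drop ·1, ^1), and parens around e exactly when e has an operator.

1

3 —HB2→ 2 + 1 —bump→ 3 + 1 = 4 —(−1)→ 3
3 —HB3→ 3 —bump→ 4 = 4 —(−1)→ 3
3 —HB4→ 3 —bump→ 3 = 3 —(−1)→ 2
2 —HB5→ 2 —bump→ 2 = 2 —(−1)→ 1
1 —HB6→ 1 —bump→ 1 = 1 —(−1)→ 0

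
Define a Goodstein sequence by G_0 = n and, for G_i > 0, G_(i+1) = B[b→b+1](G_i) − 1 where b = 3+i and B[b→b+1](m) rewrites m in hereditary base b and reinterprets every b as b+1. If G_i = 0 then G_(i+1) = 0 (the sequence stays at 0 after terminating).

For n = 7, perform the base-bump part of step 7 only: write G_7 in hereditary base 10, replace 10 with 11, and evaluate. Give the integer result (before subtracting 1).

step 0: 7 = 2·3 + 1; sub 4 for 3: 2·4 + 1; = 9; G_1 = 9−1 = 8
step 1: 8 = 2·4; sub 5 for 4: 2·5; = 10; G_2 = 10−1 = 9
step 2: 9 = 5 + 4; sub 6 for 5: 6 + 4; = 10; G_3 = 10−1 = 9
step 3: 9 = 6 + 3; sub 7 for 6: 7 + 3; = 10; G_4 = 10−1 = 9
step 4: 9 = 7 + 2; sub 8 for 7: 8 + 2; = 10; G_5 = 10−1 = 9
step 5: 9 = 8 + 1; sub 9 for 8: 9 + 1; = 10; G_6 = 10−1 = 9
step 6: 9 = 9; sub 10 for 9: 10; = 10; G_7 = 10−1 = 9

9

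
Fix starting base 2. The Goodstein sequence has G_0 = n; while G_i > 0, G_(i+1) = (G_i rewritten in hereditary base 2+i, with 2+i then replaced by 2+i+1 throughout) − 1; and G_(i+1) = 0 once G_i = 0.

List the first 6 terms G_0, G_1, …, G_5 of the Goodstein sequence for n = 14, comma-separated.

base 2: 14 = 2^(2 + 1) + 2^2 + 2; at 3: 3^(3 + 1) + 3^3 + 3 = 111; next = 110
base 3: 110 = 3^(3 + 1) + 3^3 + 2; at 4: 4^(4 + 1) + 4^4 + 2 = 1282; next = 1281
base 4: 1281 = 4^(4 + 1) + 4^4 + 1; at 5: 5^(5 + 1) + 5^5 + 1 = 18751; next = 18750
base 5: 18750 = 5^(5 + 1) + 5^5; at 6: 6^(6 + 1) + 6^6 = 326592; next = 326591
base 6: 326591 = 6^(6 + 1) + 5·6^5 + 5·6^4 + 5·6^3 + 5·6^2 + 5·6 + 5; at 7: 7^(7 + 1) + 5·7^5 + 5·7^4 + 5·7^3 + 5·7^2 + 5·7 + 5 = 5862841; next = 5862840

14, 110, 1281, 18750, 326591, 5862840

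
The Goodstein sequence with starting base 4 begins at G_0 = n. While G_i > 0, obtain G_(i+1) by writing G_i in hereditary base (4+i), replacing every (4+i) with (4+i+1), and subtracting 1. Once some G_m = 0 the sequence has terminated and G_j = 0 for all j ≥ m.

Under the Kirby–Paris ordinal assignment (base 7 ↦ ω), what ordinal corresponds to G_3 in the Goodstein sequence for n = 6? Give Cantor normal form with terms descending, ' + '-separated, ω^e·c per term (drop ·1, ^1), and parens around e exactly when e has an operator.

6

G_0=6  [base 4] 4 + 2  →[4↦5]→  5 + 2 = 7  −1 ⇒ G_1=6
G_1=6  [base 5] 5 + 1  →[5↦6]→  6 + 1 = 7  −1 ⇒ G_2=6
G_2=6  [base 6] 6  →[6↦7]→  7 = 7  −1 ⇒ G_3=6
G_3=6  [base 7] 6  →[7↦8]→  6 = 6  −1 ⇒ G_4=5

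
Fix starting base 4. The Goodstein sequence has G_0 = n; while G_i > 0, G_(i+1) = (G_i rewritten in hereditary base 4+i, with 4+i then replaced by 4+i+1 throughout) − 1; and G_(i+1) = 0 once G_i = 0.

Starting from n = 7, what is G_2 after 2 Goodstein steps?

7

G_0 = 7. HB_4(7) = 4 + 3. Bump = 8. G_1 = 7.
G_1 = 7. HB_5(7) = 5 + 2. Bump = 8. G_2 = 7.
G_2 = 7. HB_6(7) = 6 + 1. Bump = 8. G_3 = 7.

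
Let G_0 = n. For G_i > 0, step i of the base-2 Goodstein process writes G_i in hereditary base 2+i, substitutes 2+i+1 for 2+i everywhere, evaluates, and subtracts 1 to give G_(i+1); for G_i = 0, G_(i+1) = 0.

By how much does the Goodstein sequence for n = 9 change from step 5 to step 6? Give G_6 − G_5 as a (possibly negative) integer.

47861573

step 0: 9 = 2^(2 + 1) + 1; sub 3 for 2: 3^(3 + 1) + 1; = 82; G_1 = 82−1 = 81
step 1: 81 = 3^(3 + 1); sub 4 for 3: 4^(4 + 1); = 1024; G_2 = 1024−1 = 1023
step 2: 1023 = 3·4^4 + 3·4^3 + 3·4^2 + 3·4 + 3; sub 5 for 4: 3·5^5 + 3·5^3 + 3·5^2 + 3·5 + 3; = 9843; G_3 = 9843−1 = 9842
step 3: 9842 = 3·5^5 + 3·5^3 + 3·5^2 + 3·5 + 2; sub 6 for 5: 3·6^6 + 3·6^3 + 3·6^2 + 3·6 + 2; = 140744; G_4 = 140744−1 = 140743
step 4: 140743 = 3·6^6 + 3·6^3 + 3·6^2 + 3·6 + 1; sub 7 for 6: 3·7^7 + 3·7^3 + 3·7^2 + 3·7 + 1; = 2471827; G_5 = 2471827−1 = 2471826
step 5: 2471826 = 3·7^7 + 3·7^3 + 3·7^2 + 3·7; sub 8 for 7: 3·8^8 + 3·8^3 + 3·8^2 + 3·8; = 50333400; G_6 = 50333400−1 = 50333399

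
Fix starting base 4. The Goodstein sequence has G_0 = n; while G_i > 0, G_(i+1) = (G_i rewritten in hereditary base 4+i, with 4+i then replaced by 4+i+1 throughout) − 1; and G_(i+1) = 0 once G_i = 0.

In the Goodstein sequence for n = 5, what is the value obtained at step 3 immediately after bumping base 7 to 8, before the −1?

base 4: 5 = 4 + 1; at 5: 5 + 1 = 6; next = 5
base 5: 5 = 5; at 6: 6 = 6; next = 5
base 6: 5 = 5; at 7: 5 = 5; next = 4
base 7: 4 = 4; at 8: 4 = 4; next = 3

4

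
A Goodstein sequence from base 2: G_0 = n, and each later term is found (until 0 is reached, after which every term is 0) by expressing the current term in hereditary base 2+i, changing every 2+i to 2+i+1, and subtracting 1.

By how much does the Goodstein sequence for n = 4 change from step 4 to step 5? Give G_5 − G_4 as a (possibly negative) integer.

G_0=4  [base 2] 2^2  →[2↦3]→  3^3 = 27  −1 ⇒ G_1=26
G_1=26  [base 3] 2·3^2 + 2·3 + 2  →[3↦4]→  2·4^2 + 2·4 + 2 = 42  −1 ⇒ G_2=41
G_2=41  [base 4] 2·4^2 + 2·4 + 1  →[4↦5]→  2·5^2 + 2·5 + 1 = 61  −1 ⇒ G_3=60
G_3=60  [base 5] 2·5^2 + 2·5  →[5↦6]→  2·6^2 + 2·6 = 84  −1 ⇒ G_4=83
G_4=83  [base 6] 2·6^2 + 6 + 5  →[6↦7]→  2·7^2 + 7 + 5 = 110  −1 ⇒ G_5=109

26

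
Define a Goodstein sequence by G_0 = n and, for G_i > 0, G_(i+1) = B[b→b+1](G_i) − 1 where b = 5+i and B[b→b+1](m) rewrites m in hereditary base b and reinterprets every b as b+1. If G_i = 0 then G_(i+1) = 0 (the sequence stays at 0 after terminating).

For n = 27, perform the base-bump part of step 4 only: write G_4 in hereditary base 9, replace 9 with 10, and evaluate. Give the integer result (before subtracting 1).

base 5: 27 = 5^2 + 2; at 6: 6^2 + 2 = 38; next = 37
base 6: 37 = 6^2 + 1; at 7: 7^2 + 1 = 50; next = 49
base 7: 49 = 7^2; at 8: 8^2 = 64; next = 63
base 8: 63 = 7·8 + 7; at 9: 7·9 + 7 = 70; next = 69
base 9: 69 = 7·9 + 6; at 10: 7·10 + 6 = 76; next = 75

76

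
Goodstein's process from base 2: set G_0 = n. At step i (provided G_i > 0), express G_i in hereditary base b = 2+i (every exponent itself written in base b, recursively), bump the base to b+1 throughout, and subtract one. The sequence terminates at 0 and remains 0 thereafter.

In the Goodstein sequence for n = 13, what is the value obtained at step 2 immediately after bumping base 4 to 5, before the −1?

(0) 13|_2 = 2^(2 + 1) + 2^2 + 1 ↦ 3^(3 + 1) + 3^3 + 1|_3 = 109 ⇒ 108
(1) 108|_3 = 3^(3 + 1) + 3^3 ↦ 4^(4 + 1) + 4^4|_4 = 1280 ⇒ 1279
(2) 1279|_4 = 4^(4 + 1) + 3·4^3 + 3·4^2 + 3·4 + 3 ↦ 5^(5 + 1) + 3·5^3 + 3·5^2 + 3·5 + 3|_5 = 16093 ⇒ 16092

16093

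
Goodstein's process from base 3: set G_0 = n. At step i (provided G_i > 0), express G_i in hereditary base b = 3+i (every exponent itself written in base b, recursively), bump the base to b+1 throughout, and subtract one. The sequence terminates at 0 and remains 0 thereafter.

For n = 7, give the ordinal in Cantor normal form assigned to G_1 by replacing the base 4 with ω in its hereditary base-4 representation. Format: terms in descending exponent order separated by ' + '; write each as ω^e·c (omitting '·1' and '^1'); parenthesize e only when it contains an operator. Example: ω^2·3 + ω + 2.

ω·2

(0) 7|_3 = 2·3 + 1 ↦ 2·4 + 1|_4 = 9 ⇒ 8
(1) 8|_4 = 2·4 ↦ 2·5|_5 = 10 ⇒ 9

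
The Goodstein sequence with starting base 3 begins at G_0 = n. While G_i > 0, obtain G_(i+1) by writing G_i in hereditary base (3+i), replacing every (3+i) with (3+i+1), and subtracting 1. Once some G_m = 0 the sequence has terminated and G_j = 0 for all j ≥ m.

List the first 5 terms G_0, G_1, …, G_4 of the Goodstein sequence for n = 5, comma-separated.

5, 5, 5, 5, 4

5 —HB3→ 3 + 2 —bump→ 4 + 2 = 6 —(−1)→ 5
5 —HB4→ 4 + 1 —bump→ 5 + 1 = 6 —(−1)→ 5
5 —HB5→ 5 —bump→ 6 = 6 —(−1)→ 5
5 —HB6→ 5 —bump→ 5 = 5 —(−1)→ 4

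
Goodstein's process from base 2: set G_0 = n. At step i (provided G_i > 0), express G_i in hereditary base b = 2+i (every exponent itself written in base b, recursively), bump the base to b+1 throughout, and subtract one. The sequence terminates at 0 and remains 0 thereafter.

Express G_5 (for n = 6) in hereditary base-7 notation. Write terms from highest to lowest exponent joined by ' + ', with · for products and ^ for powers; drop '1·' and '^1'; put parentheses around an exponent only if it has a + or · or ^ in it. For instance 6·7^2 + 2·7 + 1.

5·7^5 + 5·7^4 + 5·7^3 + 5·7^2 + 5·7 + 4

step 0: 6 = 2^2 + 2; sub 3 for 2: 3^3 + 3; = 30; G_1 = 30−1 = 29
step 1: 29 = 3^3 + 2; sub 4 for 3: 4^4 + 2; = 258; G_2 = 258−1 = 257
step 2: 257 = 4^4 + 1; sub 5 for 4: 5^5 + 1; = 3126; G_3 = 3126−1 = 3125
step 3: 3125 = 5^5; sub 6 for 5: 6^6; = 46656; G_4 = 46656−1 = 46655
step 4: 46655 = 5·6^5 + 5·6^4 + 5·6^3 + 5·6^2 + 5·6 + 5; sub 7 for 6: 5·7^5 + 5·7^4 + 5·7^3 + 5·7^2 + 5·7 + 5; = 98040; G_5 = 98040−1 = 98039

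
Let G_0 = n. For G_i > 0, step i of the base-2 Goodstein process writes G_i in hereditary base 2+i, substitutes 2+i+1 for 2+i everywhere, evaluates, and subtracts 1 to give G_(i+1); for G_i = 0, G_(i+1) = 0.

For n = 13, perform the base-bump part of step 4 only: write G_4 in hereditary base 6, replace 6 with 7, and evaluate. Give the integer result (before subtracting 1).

(0) 13|_2 = 2^(2 + 1) + 2^2 + 1 ↦ 3^(3 + 1) + 3^3 + 1|_3 = 109 ⇒ 108
(1) 108|_3 = 3^(3 + 1) + 3^3 ↦ 4^(4 + 1) + 4^4|_4 = 1280 ⇒ 1279
(2) 1279|_4 = 4^(4 + 1) + 3·4^3 + 3·4^2 + 3·4 + 3 ↦ 5^(5 + 1) + 3·5^3 + 3·5^2 + 3·5 + 3|_5 = 16093 ⇒ 16092
(3) 16092|_5 = 5^(5 + 1) + 3·5^3 + 3·5^2 + 3·5 + 2 ↦ 6^(6 + 1) + 3·6^3 + 3·6^2 + 3·6 + 2|_6 = 280712 ⇒ 280711
(4) 280711|_6 = 6^(6 + 1) + 3·6^3 + 3·6^2 + 3·6 + 1 ↦ 7^(7 + 1) + 3·7^3 + 3·7^2 + 3·7 + 1|_7 = 5765999 ⇒ 5765998

5765999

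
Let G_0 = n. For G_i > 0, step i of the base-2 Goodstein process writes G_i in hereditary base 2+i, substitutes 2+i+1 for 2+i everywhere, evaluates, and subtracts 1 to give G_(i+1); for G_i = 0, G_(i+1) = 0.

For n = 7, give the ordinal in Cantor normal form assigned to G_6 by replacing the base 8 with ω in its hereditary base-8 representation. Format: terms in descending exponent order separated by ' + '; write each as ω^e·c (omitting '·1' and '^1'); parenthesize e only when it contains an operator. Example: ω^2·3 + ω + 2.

ω^7·7 + ω^6·7 + ω^5·7 + ω^4·7 + ω^3·7 + ω^2·7 + ω·7 + 7

i=0: 7 = 2^2 + 2 + 1 (b=2); 2→3: 3^3 + 3 + 1 = 31; 31−1 = 30
i=1: 30 = 3^3 + 3 (b=3); 3→4: 4^4 + 4 = 260; 260−1 = 259
i=2: 259 = 4^4 + 3 (b=4); 4→5: 5^5 + 3 = 3128; 3128−1 = 3127
i=3: 3127 = 5^5 + 2 (b=5); 5→6: 6^6 + 2 = 46658; 46658−1 = 46657
i=4: 46657 = 6^6 + 1 (b=6); 6→7: 7^7 + 1 = 823544; 823544−1 = 823543
i=5: 823543 = 7^7 (b=7); 7→8: 8^8 = 16777216; 16777216−1 = 16777215
i=6: 16777215 = 7·8^7 + 7·8^6 + 7·8^5 + 7·8^4 + 7·8^3 + 7·8^2 + 7·8 + 7 (b=8); 8→9: 7·9^7 + 7·9^6 + 7·9^5 + 7·9^4 + 7·9^3 + 7·9^2 + 7·9 + 7 = 37665880; 37665880−1 = 37665879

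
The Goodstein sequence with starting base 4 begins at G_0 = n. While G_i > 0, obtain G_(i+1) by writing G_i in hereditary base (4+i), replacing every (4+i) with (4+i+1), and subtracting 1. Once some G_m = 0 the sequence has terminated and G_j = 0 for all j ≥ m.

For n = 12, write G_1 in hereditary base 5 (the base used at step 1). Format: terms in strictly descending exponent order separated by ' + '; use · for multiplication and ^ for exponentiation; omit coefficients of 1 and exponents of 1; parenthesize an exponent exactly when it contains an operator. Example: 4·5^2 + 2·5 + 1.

2·5 + 4

[0] 12 ≡ 3·4 (base 4). Lift 5: 15. −1: 14.
[1] 14 ≡ 2·5 + 4 (base 5). Lift 6: 16. −1: 15.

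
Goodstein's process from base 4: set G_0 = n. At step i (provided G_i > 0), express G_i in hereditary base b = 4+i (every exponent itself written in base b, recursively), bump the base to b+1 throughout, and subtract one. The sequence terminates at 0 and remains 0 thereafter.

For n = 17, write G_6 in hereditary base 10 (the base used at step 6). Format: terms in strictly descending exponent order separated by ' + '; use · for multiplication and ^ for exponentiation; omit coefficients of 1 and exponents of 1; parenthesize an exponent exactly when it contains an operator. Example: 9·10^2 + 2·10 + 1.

17 —HB4→ 4^2 + 1 —bump→ 5^2 + 1 = 26 —(−1)→ 25
25 —HB5→ 5^2 —bump→ 6^2 = 36 —(−1)→ 35
35 —HB6→ 5·6 + 5 —bump→ 5·7 + 5 = 40 —(−1)→ 39
39 —HB7→ 5·7 + 4 —bump→ 5·8 + 4 = 44 —(−1)→ 43
43 —HB8→ 5·8 + 3 —bump→ 5·9 + 3 = 48 —(−1)→ 47
47 —HB9→ 5·9 + 2 —bump→ 5·10 + 2 = 52 —(−1)→ 51
51 —HB10→ 5·10 + 1 —bump→ 5·11 + 1 = 56 —(−1)→ 55

5·10 + 1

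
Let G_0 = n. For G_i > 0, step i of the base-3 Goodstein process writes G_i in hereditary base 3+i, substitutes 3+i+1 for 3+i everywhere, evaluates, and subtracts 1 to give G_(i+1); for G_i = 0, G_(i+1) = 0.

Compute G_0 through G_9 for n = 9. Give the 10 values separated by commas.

(0) 9|_3 = 3^2 ↦ 4^2|_4 = 16 ⇒ 15
(1) 15|_4 = 3·4 + 3 ↦ 3·5 + 3|_5 = 18 ⇒ 17
(2) 17|_5 = 3·5 + 2 ↦ 3·6 + 2|_6 = 20 ⇒ 19
(3) 19|_6 = 3·6 + 1 ↦ 3·7 + 1|_7 = 22 ⇒ 21
(4) 21|_7 = 3·7 ↦ 3·8|_8 = 24 ⇒ 23
(5) 23|_8 = 2·8 + 7 ↦ 2·9 + 7|_9 = 25 ⇒ 24
(6) 24|_9 = 2·9 + 6 ↦ 2·10 + 6|_10 = 26 ⇒ 25
(7) 25|_10 = 2·10 + 5 ↦ 2·11 + 5|_11 = 27 ⇒ 26
(8) 26|_11 = 2·11 + 4 ↦ 2·12 + 4|_12 = 28 ⇒ 27

9, 15, 17, 19, 21, 23, 24, 25, 26, 27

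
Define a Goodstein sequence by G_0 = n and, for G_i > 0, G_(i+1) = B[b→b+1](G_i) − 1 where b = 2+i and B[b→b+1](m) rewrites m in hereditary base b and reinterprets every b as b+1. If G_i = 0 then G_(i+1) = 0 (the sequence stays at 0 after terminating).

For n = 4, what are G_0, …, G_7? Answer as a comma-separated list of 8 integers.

i=0: 4 = 2^2 (b=2); 2→3: 3^3 = 27; 27−1 = 26
i=1: 26 = 2·3^2 + 2·3 + 2 (b=3); 3→4: 2·4^2 + 2·4 + 2 = 42; 42−1 = 41
i=2: 41 = 2·4^2 + 2·4 + 1 (b=4); 4→5: 2·5^2 + 2·5 + 1 = 61; 61−1 = 60
i=3: 60 = 2·5^2 + 2·5 (b=5); 5→6: 2·6^2 + 2·6 = 84; 84−1 = 83
i=4: 83 = 2·6^2 + 6 + 5 (b=6); 6→7: 2·7^2 + 7 + 5 = 110; 110−1 = 109
i=5: 109 = 2·7^2 + 7 + 4 (b=7); 7→8: 2·8^2 + 8 + 4 = 140; 140−1 = 139
i=6: 139 = 2·8^2 + 8 + 3 (b=8); 8→9: 2·9^2 + 9 + 3 = 174; 174−1 = 173

4, 26, 41, 60, 83, 109, 139, 173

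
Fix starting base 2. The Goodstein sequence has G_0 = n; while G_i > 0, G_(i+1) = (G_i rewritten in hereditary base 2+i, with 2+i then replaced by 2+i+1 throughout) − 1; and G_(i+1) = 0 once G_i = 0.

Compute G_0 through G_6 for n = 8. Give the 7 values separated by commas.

G_0 = 8. HB_2(8) = 2^(2 + 1). Bump = 81. G_1 = 80.
G_1 = 80. HB_3(80) = 2·3^3 + 2·3^2 + 2·3 + 2. Bump = 554. G_2 = 553.
G_2 = 553. HB_4(553) = 2·4^4 + 2·4^2 + 2·4 + 1. Bump = 6311. G_3 = 6310.
G_3 = 6310. HB_5(6310) = 2·5^5 + 2·5^2 + 2·5. Bump = 93396. G_4 = 93395.
G_4 = 93395. HB_6(93395) = 2·6^6 + 2·6^2 + 6 + 5. Bump = 1647196. G_5 = 1647195.
G_5 = 1647195. HB_7(1647195) = 2·7^7 + 2·7^2 + 7 + 4. Bump = 33554572. G_6 = 33554571.

8, 80, 553, 6310, 93395, 1647195, 33554571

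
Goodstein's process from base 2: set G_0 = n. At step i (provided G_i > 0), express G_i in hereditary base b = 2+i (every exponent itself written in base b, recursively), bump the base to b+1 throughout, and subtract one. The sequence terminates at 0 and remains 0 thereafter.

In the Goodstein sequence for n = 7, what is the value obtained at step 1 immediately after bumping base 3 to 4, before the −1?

i=0: 7 = 2^2 + 2 + 1 (b=2); 2→3: 3^3 + 3 + 1 = 31; 31−1 = 30
i=1: 30 = 3^3 + 3 (b=3); 3→4: 4^4 + 4 = 260; 260−1 = 259

260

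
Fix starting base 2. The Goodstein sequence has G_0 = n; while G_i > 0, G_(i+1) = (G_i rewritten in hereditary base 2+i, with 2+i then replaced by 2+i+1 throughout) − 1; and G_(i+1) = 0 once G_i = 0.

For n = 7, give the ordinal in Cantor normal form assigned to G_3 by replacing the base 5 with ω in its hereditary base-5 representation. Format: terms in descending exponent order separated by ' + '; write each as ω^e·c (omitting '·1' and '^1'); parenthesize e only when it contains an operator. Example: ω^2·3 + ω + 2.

(0) 7|_2 = 2^2 + 2 + 1 ↦ 3^3 + 3 + 1|_3 = 31 ⇒ 30
(1) 30|_3 = 3^3 + 3 ↦ 4^4 + 4|_4 = 260 ⇒ 259
(2) 259|_4 = 4^4 + 3 ↦ 5^5 + 3|_5 = 3128 ⇒ 3127

ω^ω + 2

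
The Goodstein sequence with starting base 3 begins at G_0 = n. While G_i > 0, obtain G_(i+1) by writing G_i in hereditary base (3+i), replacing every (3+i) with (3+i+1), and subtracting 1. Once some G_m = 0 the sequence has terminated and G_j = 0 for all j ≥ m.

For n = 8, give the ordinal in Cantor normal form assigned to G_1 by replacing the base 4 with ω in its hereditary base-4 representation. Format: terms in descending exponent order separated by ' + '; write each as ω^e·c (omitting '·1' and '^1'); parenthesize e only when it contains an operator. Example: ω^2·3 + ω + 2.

ω·2 + 1

i=0: 8 = 2·3 + 2 (b=3); 3→4: 2·4 + 2 = 10; 10−1 = 9
i=1: 9 = 2·4 + 1 (b=4); 4→5: 2·5 + 1 = 11; 11−1 = 10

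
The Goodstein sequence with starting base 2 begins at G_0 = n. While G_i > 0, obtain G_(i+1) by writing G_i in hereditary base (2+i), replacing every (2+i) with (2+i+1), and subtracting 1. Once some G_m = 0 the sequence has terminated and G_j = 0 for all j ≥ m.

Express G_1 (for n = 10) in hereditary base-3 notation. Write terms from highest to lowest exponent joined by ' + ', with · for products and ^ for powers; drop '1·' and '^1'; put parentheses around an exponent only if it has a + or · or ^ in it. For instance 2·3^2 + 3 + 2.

base 2: 10 = 2^(2 + 1) + 2; at 3: 3^(3 + 1) + 3 = 84; next = 83
base 3: 83 = 3^(3 + 1) + 2; at 4: 4^(4 + 1) + 2 = 1026; next = 1025

3^(3 + 1) + 2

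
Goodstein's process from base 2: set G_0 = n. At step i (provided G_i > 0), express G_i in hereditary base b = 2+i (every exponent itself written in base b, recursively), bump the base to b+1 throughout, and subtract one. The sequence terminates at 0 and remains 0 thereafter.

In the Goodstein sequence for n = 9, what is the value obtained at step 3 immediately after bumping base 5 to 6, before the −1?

140744

9 —HB2→ 2^(2 + 1) + 1 —bump→ 3^(3 + 1) + 1 = 82 —(−1)→ 81
81 —HB3→ 3^(3 + 1) —bump→ 4^(4 + 1) = 1024 —(−1)→ 1023
1023 —HB4→ 3·4^4 + 3·4^3 + 3·4^2 + 3·4 + 3 —bump→ 3·5^5 + 3·5^3 + 3·5^2 + 3·5 + 3 = 9843 —(−1)→ 9842
9842 —HB5→ 3·5^5 + 3·5^3 + 3·5^2 + 3·5 + 2 —bump→ 3·6^6 + 3·6^3 + 3·6^2 + 3·6 + 2 = 140744 —(−1)→ 140743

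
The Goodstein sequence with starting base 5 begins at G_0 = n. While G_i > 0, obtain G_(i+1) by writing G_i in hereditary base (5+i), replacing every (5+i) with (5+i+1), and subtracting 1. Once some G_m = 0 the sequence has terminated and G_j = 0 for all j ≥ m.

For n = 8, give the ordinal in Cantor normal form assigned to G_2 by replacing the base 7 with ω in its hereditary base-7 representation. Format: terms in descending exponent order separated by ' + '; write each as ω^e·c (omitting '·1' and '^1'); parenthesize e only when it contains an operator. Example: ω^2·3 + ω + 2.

G_0=8  [base 5] 5 + 3  →[5↦6]→  6 + 3 = 9  −1 ⇒ G_1=8
G_1=8  [base 6] 6 + 2  →[6↦7]→  7 + 2 = 9  −1 ⇒ G_2=8
G_2=8  [base 7] 7 + 1  →[7↦8]→  8 + 1 = 9  −1 ⇒ G_3=8

ω + 1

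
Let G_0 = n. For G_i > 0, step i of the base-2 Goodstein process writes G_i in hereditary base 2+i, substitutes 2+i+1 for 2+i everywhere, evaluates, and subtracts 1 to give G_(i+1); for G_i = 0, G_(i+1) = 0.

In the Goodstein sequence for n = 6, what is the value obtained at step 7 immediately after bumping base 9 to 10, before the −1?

555552

(0) 6|_2 = 2^2 + 2 ↦ 3^3 + 3|_3 = 30 ⇒ 29
(1) 29|_3 = 3^3 + 2 ↦ 4^4 + 2|_4 = 258 ⇒ 257
(2) 257|_4 = 4^4 + 1 ↦ 5^5 + 1|_5 = 3126 ⇒ 3125
(3) 3125|_5 = 5^5 ↦ 6^6|_6 = 46656 ⇒ 46655
(4) 46655|_6 = 5·6^5 + 5·6^4 + 5·6^3 + 5·6^2 + 5·6 + 5 ↦ 5·7^5 + 5·7^4 + 5·7^3 + 5·7^2 + 5·7 + 5|_7 = 98040 ⇒ 98039
(5) 98039|_7 = 5·7^5 + 5·7^4 + 5·7^3 + 5·7^2 + 5·7 + 4 ↦ 5·8^5 + 5·8^4 + 5·8^3 + 5·8^2 + 5·8 + 4|_8 = 187244 ⇒ 187243
(6) 187243|_8 = 5·8^5 + 5·8^4 + 5·8^3 + 5·8^2 + 5·8 + 3 ↦ 5·9^5 + 5·9^4 + 5·9^3 + 5·9^2 + 5·9 + 3|_9 = 332148 ⇒ 332147
(7) 332147|_9 = 5·9^5 + 5·9^4 + 5·9^3 + 5·9^2 + 5·9 + 2 ↦ 5·10^5 + 5·10^4 + 5·10^3 + 5·10^2 + 5·10 + 2|_10 = 555552 ⇒ 555551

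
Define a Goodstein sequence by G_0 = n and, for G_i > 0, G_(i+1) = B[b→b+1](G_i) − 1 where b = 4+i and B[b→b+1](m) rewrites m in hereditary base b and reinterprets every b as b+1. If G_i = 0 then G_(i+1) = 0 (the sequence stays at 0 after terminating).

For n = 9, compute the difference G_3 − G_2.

G_0 = 9. HB_4(9) = 2·4 + 1. Bump = 11. G_1 = 10.
G_1 = 10. HB_5(10) = 2·5. Bump = 12. G_2 = 11.
G_2 = 11. HB_6(11) = 6 + 5. Bump = 12. G_3 = 11.

0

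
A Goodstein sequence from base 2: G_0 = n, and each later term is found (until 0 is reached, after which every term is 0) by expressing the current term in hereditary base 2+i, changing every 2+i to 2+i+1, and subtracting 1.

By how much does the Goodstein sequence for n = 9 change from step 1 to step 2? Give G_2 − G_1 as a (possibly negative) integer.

G_0 = 9. HB_2(9) = 2^(2 + 1) + 1. Bump = 82. G_1 = 81.
G_1 = 81. HB_3(81) = 3^(3 + 1). Bump = 1024. G_2 = 1023.

942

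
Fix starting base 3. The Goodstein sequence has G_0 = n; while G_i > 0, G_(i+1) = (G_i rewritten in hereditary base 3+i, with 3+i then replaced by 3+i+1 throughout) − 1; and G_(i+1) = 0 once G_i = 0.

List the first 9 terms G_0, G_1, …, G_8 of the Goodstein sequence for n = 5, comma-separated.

5 —HB3→ 3 + 2 —bump→ 4 + 2 = 6 —(−1)→ 5
5 —HB4→ 4 + 1 —bump→ 5 + 1 = 6 —(−1)→ 5
5 —HB5→ 5 —bump→ 6 = 6 —(−1)→ 5
5 —HB6→ 5 —bump→ 5 = 5 —(−1)→ 4
4 —HB7→ 4 —bump→ 4 = 4 —(−1)→ 3
3 —HB8→ 3 —bump→ 3 = 3 —(−1)→ 2
2 —HB9→ 2 —bump→ 2 = 2 —(−1)→ 1
1 —HB10→ 1 —bump→ 1 = 1 —(−1)→ 0

5, 5, 5, 5, 4, 3, 2, 1, 0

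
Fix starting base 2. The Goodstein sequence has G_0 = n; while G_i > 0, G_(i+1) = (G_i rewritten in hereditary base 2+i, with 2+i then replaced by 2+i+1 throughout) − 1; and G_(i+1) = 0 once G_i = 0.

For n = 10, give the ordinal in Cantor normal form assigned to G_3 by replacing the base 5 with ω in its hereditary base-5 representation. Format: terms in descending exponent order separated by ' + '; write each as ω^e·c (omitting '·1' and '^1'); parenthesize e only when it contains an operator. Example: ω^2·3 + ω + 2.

10 —HB2→ 2^(2 + 1) + 2 —bump→ 3^(3 + 1) + 3 = 84 —(−1)→ 83
83 —HB3→ 3^(3 + 1) + 2 —bump→ 4^(4 + 1) + 2 = 1026 —(−1)→ 1025
1025 —HB4→ 4^(4 + 1) + 1 —bump→ 5^(5 + 1) + 1 = 15626 —(−1)→ 15625
15625 —HB5→ 5^(5 + 1) —bump→ 6^(6 + 1) = 279936 —(−1)→ 279935

ω^(ω + 1)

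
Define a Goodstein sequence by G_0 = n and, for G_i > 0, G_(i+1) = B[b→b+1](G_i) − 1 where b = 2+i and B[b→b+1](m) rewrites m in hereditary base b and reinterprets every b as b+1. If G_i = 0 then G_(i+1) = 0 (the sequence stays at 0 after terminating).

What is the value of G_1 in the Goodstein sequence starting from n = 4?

(0) 4|_2 = 2^2 ↦ 3^3|_3 = 27 ⇒ 26
(1) 26|_3 = 2·3^2 + 2·3 + 2 ↦ 2·4^2 + 2·4 + 2|_4 = 42 ⇒ 41

26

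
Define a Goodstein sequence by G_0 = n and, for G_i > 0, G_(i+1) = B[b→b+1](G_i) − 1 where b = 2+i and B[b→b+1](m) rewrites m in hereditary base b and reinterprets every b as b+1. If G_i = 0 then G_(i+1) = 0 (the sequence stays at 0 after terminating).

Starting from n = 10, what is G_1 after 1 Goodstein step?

G_0=10  [base 2] 2^(2 + 1) + 2  →[2↦3]→  3^(3 + 1) + 3 = 84  −1 ⇒ G_1=83
G_1=83  [base 3] 3^(3 + 1) + 2  →[3↦4]→  4^(4 + 1) + 2 = 1026  −1 ⇒ G_2=1025

83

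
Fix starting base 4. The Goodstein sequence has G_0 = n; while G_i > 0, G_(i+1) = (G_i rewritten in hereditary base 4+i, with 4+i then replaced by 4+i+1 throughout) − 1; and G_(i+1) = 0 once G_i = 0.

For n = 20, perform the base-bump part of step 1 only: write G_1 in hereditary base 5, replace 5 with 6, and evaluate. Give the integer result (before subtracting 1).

40

(0) 20|_4 = 4^2 + 4 ↦ 5^2 + 5|_5 = 30 ⇒ 29
(1) 29|_5 = 5^2 + 4 ↦ 6^2 + 4|_6 = 40 ⇒ 39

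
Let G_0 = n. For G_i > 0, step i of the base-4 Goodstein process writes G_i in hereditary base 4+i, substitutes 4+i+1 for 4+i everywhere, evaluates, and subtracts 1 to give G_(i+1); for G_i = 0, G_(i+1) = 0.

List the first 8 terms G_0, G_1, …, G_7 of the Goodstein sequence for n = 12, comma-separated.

G_0=12  [base 4] 3·4  →[4↦5]→  3·5 = 15  −1 ⇒ G_1=14
G_1=14  [base 5] 2·5 + 4  →[5↦6]→  2·6 + 4 = 16  −1 ⇒ G_2=15
G_2=15  [base 6] 2·6 + 3  →[6↦7]→  2·7 + 3 = 17  −1 ⇒ G_3=16
G_3=16  [base 7] 2·7 + 2  →[7↦8]→  2·8 + 2 = 18  −1 ⇒ G_4=17
G_4=17  [base 8] 2·8 + 1  →[8↦9]→  2·9 + 1 = 19  −1 ⇒ G_5=18
G_5=18  [base 9] 2·9  →[9↦10]→  2·10 = 20  −1 ⇒ G_6=19
G_6=19  [base 10] 10 + 9  →[10↦11]→  11 + 9 = 20  −1 ⇒ G_7=19

12, 14, 15, 16, 17, 18, 19, 19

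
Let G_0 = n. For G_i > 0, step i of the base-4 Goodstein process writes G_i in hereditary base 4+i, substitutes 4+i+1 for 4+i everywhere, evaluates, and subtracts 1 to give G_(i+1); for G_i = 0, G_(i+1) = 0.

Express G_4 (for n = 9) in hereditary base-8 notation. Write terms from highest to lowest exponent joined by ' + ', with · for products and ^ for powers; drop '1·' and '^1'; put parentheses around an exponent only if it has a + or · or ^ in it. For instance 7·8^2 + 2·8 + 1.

8 + 3

step 0: 9 = 2·4 + 1; sub 5 for 4: 2·5 + 1; = 11; G_1 = 11−1 = 10
step 1: 10 = 2·5; sub 6 for 5: 2·6; = 12; G_2 = 12−1 = 11
step 2: 11 = 6 + 5; sub 7 for 6: 7 + 5; = 12; G_3 = 12−1 = 11
step 3: 11 = 7 + 4; sub 8 for 7: 8 + 4; = 12; G_4 = 12−1 = 11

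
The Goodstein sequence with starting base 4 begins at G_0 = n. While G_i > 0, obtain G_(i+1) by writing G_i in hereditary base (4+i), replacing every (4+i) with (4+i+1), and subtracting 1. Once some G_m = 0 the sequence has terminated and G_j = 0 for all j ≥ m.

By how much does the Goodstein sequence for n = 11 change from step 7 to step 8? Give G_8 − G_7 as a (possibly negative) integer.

G_0=11  [base 4] 2·4 + 3  →[4↦5]→  2·5 + 3 = 13  −1 ⇒ G_1=12
G_1=12  [base 5] 2·5 + 2  →[5↦6]→  2·6 + 2 = 14  −1 ⇒ G_2=13
G_2=13  [base 6] 2·6 + 1  →[6↦7]→  2·7 + 1 = 15  −1 ⇒ G_3=14
G_3=14  [base 7] 2·7  →[7↦8]→  2·8 = 16  −1 ⇒ G_4=15
G_4=15  [base 8] 8 + 7  →[8↦9]→  9 + 7 = 16  −1 ⇒ G_5=15
G_5=15  [base 9] 9 + 6  →[9↦10]→  10 + 6 = 16  −1 ⇒ G_6=15
G_6=15  [base 10] 10 + 5  →[10↦11]→  11 + 5 = 16  −1 ⇒ G_7=15
G_7=15  [base 11] 11 + 4  →[11↦12]→  12 + 4 = 16  −1 ⇒ G_8=15

0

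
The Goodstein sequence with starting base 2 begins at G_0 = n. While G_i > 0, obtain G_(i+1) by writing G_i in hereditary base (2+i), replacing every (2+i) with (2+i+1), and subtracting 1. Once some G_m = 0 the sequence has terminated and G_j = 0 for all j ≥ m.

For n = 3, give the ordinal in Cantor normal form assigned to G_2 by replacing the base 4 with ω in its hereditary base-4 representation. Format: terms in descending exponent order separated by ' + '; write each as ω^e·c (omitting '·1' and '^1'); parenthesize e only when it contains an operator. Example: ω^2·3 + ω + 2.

(0) 3|_2 = 2 + 1 ↦ 3 + 1|_3 = 4 ⇒ 3
(1) 3|_3 = 3 ↦ 4|_4 = 4 ⇒ 3
(2) 3|_4 = 3 ↦ 3|_5 = 3 ⇒ 2

3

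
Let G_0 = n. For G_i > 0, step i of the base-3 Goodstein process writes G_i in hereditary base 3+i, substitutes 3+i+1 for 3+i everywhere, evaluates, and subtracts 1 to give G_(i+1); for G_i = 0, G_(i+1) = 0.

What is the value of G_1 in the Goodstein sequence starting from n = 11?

17

[0] 11 ≡ 3^2 + 2 (base 3). Lift 4: 18. −1: 17.
[1] 17 ≡ 4^2 + 1 (base 4). Lift 5: 26. −1: 25.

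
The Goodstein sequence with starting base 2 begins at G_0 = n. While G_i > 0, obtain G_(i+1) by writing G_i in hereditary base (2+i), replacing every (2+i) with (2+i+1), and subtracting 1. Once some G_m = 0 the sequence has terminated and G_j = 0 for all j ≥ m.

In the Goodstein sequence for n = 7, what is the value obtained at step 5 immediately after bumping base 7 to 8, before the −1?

G_0 = 7. HB_2(7) = 2^2 + 2 + 1. Bump = 31. G_1 = 30.
G_1 = 30. HB_3(30) = 3^3 + 3. Bump = 260. G_2 = 259.
G_2 = 259. HB_4(259) = 4^4 + 3. Bump = 3128. G_3 = 3127.
G_3 = 3127. HB_5(3127) = 5^5 + 2. Bump = 46658. G_4 = 46657.
G_4 = 46657. HB_6(46657) = 6^6 + 1. Bump = 823544. G_5 = 823543.
G_5 = 823543. HB_7(823543) = 7^7. Bump = 16777216. G_6 = 16777215.

16777216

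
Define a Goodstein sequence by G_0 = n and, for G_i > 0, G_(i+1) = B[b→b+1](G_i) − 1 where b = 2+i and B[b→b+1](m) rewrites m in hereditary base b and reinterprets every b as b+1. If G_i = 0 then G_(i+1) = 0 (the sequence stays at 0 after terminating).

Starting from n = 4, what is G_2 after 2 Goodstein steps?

41

step 0: 4 = 2^2; sub 3 for 2: 3^3; = 27; G_1 = 27−1 = 26
step 1: 26 = 2·3^2 + 2·3 + 2; sub 4 for 3: 2·4^2 + 2·4 + 2; = 42; G_2 = 42−1 = 41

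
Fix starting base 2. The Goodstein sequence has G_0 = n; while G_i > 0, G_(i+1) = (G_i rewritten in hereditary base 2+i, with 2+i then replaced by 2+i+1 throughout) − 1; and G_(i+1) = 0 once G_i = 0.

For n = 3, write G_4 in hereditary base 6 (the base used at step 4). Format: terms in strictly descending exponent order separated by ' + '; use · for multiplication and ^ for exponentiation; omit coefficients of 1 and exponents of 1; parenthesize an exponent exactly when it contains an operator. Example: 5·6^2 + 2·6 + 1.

1

[0] 3 ≡ 2 + 1 (base 2). Lift 3: 4. −1: 3.
[1] 3 ≡ 3 (base 3). Lift 4: 4. −1: 3.
[2] 3 ≡ 3 (base 4). Lift 5: 3. −1: 2.
[3] 2 ≡ 2 (base 5). Lift 6: 2. −1: 1.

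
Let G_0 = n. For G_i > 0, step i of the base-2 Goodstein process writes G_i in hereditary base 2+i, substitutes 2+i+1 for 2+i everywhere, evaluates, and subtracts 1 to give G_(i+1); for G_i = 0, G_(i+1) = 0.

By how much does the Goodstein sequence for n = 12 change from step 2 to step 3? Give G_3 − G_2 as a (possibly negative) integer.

(0) 12|_2 = 2^(2 + 1) + 2^2 ↦ 3^(3 + 1) + 3^3|_3 = 108 ⇒ 107
(1) 107|_3 = 3^(3 + 1) + 2·3^2 + 2·3 + 2 ↦ 4^(4 + 1) + 2·4^2 + 2·4 + 2|_4 = 1066 ⇒ 1065
(2) 1065|_4 = 4^(4 + 1) + 2·4^2 + 2·4 + 1 ↦ 5^(5 + 1) + 2·5^2 + 2·5 + 1|_5 = 15686 ⇒ 15685

14620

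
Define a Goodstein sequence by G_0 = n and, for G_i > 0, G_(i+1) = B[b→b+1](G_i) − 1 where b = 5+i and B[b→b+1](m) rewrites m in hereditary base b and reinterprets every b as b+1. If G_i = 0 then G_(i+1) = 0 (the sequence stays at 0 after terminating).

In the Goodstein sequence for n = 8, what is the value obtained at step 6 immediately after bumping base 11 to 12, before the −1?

i=0: 8 = 5 + 3 (b=5); 5→6: 6 + 3 = 9; 9−1 = 8
i=1: 8 = 6 + 2 (b=6); 6→7: 7 + 2 = 9; 9−1 = 8
i=2: 8 = 7 + 1 (b=7); 7→8: 8 + 1 = 9; 9−1 = 8
i=3: 8 = 8 (b=8); 8→9: 9 = 9; 9−1 = 8
i=4: 8 = 8 (b=9); 9→10: 8 = 8; 8−1 = 7
i=5: 7 = 7 (b=10); 10→11: 7 = 7; 7−1 = 6
i=6: 6 = 6 (b=11); 11→12: 6 = 6; 6−1 = 5

6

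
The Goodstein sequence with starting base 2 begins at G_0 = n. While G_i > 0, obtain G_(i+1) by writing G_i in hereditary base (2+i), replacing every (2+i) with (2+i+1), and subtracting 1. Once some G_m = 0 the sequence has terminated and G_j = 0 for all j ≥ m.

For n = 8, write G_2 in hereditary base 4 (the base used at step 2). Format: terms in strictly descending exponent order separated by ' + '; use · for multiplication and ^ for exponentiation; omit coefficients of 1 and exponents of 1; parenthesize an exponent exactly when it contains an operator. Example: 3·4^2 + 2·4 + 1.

2·4^4 + 2·4^2 + 2·4 + 1

[0] 8 ≡ 2^(2 + 1) (base 2). Lift 3: 81. −1: 80.
[1] 80 ≡ 2·3^3 + 2·3^2 + 2·3 + 2 (base 3). Lift 4: 554. −1: 553.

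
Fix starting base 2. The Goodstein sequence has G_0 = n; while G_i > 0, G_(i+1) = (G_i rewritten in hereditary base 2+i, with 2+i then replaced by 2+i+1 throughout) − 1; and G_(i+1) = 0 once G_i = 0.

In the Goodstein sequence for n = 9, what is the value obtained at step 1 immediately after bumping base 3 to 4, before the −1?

[0] 9 ≡ 2^(2 + 1) + 1 (base 2). Lift 3: 82. −1: 81.
[1] 81 ≡ 3^(3 + 1) (base 3). Lift 4: 1024. −1: 1023.

1024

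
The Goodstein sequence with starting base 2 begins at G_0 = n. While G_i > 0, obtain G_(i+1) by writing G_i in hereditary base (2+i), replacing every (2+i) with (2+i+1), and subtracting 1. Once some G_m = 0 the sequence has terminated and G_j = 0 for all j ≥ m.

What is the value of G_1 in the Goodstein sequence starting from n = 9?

i=0: 9 = 2^(2 + 1) + 1 (b=2); 2→3: 3^(3 + 1) + 1 = 82; 82−1 = 81
i=1: 81 = 3^(3 + 1) (b=3); 3→4: 4^(4 + 1) = 1024; 1024−1 = 1023

81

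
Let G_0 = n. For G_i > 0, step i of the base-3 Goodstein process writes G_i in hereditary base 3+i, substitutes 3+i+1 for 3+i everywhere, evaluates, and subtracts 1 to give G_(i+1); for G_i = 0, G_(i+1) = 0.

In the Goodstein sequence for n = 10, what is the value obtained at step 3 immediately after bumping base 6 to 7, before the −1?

(0) 10|_3 = 3^2 + 1 ↦ 4^2 + 1|_4 = 17 ⇒ 16
(1) 16|_4 = 4^2 ↦ 5^2|_5 = 25 ⇒ 24
(2) 24|_5 = 4·5 + 4 ↦ 4·6 + 4|_6 = 28 ⇒ 27

31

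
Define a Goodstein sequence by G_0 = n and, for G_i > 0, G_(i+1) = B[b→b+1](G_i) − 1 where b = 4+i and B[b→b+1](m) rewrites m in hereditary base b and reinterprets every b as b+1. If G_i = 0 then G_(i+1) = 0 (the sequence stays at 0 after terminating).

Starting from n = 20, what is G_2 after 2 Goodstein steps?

39

step 0: 20 = 4^2 + 4; sub 5 for 4: 5^2 + 5; = 30; G_1 = 30−1 = 29
step 1: 29 = 5^2 + 4; sub 6 for 5: 6^2 + 4; = 40; G_2 = 40−1 = 39
step 2: 39 = 6^2 + 3; sub 7 for 6: 7^2 + 3; = 52; G_3 = 52−1 = 51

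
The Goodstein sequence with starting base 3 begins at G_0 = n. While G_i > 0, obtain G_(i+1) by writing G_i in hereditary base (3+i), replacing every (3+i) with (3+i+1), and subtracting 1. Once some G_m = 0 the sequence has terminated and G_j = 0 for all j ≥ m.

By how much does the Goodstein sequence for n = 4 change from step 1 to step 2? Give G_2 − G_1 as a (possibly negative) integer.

0

G_0=4  [base 3] 3 + 1  →[3↦4]→  4 + 1 = 5  −1 ⇒ G_1=4
G_1=4  [base 4] 4  →[4↦5]→  5 = 5  −1 ⇒ G_2=4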